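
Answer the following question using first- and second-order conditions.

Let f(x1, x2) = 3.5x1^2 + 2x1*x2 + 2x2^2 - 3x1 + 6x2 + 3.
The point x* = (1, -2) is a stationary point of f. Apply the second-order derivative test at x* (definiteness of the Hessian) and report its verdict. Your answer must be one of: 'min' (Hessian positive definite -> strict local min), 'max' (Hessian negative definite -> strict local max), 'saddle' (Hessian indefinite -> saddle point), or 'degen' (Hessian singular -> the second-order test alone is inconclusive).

Compute the Hessian H = grad^2 f:
  H = [[7, 2], [2, 4]]
Verify stationarity: grad f(x*) = H x* + g = (0, 0).
Eigenvalues of H: 3, 8.
Both eigenvalues > 0, so H is positive definite -> x* is a strict local min.

min


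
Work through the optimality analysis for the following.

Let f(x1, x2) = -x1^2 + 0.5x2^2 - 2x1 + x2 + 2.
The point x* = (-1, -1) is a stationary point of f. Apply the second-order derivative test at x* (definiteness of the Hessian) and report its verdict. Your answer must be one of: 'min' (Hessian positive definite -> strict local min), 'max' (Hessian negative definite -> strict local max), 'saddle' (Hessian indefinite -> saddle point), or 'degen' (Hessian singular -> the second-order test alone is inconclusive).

Compute the Hessian H = grad^2 f:
  H = [[-2, 0], [0, 1]]
Verify stationarity: grad f(x*) = H x* + g = (0, 0).
Eigenvalues of H: -2, 1.
Eigenvalues have mixed signs, so H is indefinite -> x* is a saddle point.

saddle


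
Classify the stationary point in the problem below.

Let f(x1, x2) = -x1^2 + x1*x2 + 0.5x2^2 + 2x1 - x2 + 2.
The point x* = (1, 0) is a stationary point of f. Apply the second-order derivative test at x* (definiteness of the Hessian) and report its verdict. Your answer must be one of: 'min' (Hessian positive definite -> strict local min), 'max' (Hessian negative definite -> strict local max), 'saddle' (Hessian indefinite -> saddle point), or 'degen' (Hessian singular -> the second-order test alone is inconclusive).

Compute the Hessian H = grad^2 f:
  H = [[-2, 1], [1, 1]]
Verify stationarity: grad f(x*) = H x* + g = (0, 0).
Eigenvalues of H: -2.3028, 1.3028.
Eigenvalues have mixed signs, so H is indefinite -> x* is a saddle point.

saddle


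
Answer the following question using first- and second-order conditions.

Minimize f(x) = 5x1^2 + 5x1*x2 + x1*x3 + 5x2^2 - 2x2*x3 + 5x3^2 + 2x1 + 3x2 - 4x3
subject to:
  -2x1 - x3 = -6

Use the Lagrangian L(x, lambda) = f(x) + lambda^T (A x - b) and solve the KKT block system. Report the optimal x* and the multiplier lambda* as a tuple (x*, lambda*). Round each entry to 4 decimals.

Form the Lagrangian:
  L(x, lambda) = (1/2) x^T Q x + c^T x + lambda^T (A x - b)
Stationarity (grad_x L = 0): Q x + c + A^T lambda = 0.
Primal feasibility: A x = b.

This gives the KKT block system:
  [ Q   A^T ] [ x     ]   [-c ]
  [ A    0  ] [ lambda ] = [ b ]

Solving the linear system:
  x*      = (2.5303, -1.3773, 0.9393)
  lambda* = (10.6781)
  f(x*)   = 30.6201

x* = (2.5303, -1.3773, 0.9393), lambda* = (10.6781)


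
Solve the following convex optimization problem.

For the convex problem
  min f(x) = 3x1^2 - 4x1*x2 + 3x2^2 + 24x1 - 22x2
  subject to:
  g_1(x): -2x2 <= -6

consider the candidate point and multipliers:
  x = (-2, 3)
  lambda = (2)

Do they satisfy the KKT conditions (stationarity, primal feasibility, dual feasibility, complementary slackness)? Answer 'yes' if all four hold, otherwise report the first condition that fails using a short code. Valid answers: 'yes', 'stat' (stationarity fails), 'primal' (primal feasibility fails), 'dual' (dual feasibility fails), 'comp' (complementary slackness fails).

Gradient of f: grad f(x) = Q x + c = (0, 4)
Constraint values g_i(x) = a_i^T x - b_i:
  g_1((-2, 3)) = 0
Stationarity residual: grad f(x) + sum_i lambda_i a_i = (0, 0)
  -> stationarity OK
Primal feasibility (all g_i <= 0): OK
Dual feasibility (all lambda_i >= 0): OK
Complementary slackness (lambda_i * g_i(x) = 0 for all i): OK

Verdict: yes, KKT holds.

yes


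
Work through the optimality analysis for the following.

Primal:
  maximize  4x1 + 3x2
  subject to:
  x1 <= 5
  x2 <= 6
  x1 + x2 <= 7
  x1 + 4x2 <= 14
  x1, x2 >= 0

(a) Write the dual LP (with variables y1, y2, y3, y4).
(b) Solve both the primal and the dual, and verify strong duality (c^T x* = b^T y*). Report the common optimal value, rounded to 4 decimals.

The standard primal-dual pair for 'max c^T x s.t. A x <= b, x >= 0' is:
  Dual:  min b^T y  s.t.  A^T y >= c,  y >= 0.

So the dual LP is:
  minimize  5y1 + 6y2 + 7y3 + 14y4
  subject to:
    y1 + y3 + y4 >= 4
    y2 + y3 + 4y4 >= 3
    y1, y2, y3, y4 >= 0

Solving the primal: x* = (5, 2).
  primal value c^T x* = 26.
Solving the dual: y* = (1, 0, 3, 0).
  dual value b^T y* = 26.
Strong duality: c^T x* = b^T y*. Confirmed.

26


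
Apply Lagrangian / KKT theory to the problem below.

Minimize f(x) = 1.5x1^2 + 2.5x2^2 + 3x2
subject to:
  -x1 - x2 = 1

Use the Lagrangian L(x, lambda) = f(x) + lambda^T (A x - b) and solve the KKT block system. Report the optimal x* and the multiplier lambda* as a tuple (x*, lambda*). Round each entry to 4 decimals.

Form the Lagrangian:
  L(x, lambda) = (1/2) x^T Q x + c^T x + lambda^T (A x - b)
Stationarity (grad_x L = 0): Q x + c + A^T lambda = 0.
Primal feasibility: A x = b.

This gives the KKT block system:
  [ Q   A^T ] [ x     ]   [-c ]
  [ A    0  ] [ lambda ] = [ b ]

Solving the linear system:
  x*      = (-0.25, -0.75)
  lambda* = (-0.75)
  f(x*)   = -0.75

x* = (-0.25, -0.75), lambda* = (-0.75)


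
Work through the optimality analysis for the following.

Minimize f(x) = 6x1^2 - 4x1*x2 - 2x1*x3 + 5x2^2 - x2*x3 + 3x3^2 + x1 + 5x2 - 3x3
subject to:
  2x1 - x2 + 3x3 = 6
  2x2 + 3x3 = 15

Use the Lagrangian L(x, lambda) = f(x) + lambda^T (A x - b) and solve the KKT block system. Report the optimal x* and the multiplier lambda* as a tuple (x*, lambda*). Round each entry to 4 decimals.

Form the Lagrangian:
  L(x, lambda) = (1/2) x^T Q x + c^T x + lambda^T (A x - b)
Stationarity (grad_x L = 0): Q x + c + A^T lambda = 0.
Primal feasibility: A x = b.

This gives the KKT block system:
  [ Q   A^T ] [ x     ]   [-c ]
  [ A    0  ] [ lambda ] = [ b ]

Solving the linear system:
  x*      = (0.0682, 3.0455, 2.9697)
  lambda* = (8.1515, -12.0303)
  f(x*)   = 68.9659

x* = (0.0682, 3.0455, 2.9697), lambda* = (8.1515, -12.0303)


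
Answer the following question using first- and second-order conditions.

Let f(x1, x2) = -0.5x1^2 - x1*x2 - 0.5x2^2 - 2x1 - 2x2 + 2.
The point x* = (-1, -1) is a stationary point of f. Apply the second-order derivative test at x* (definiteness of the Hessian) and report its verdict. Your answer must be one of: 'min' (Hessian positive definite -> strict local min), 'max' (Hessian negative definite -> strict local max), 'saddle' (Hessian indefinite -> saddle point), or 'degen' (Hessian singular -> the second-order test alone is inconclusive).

Compute the Hessian H = grad^2 f:
  H = [[-1, -1], [-1, -1]]
Verify stationarity: grad f(x*) = H x* + g = (0, 0).
Eigenvalues of H: -2, 0.
H has a zero eigenvalue (singular; negative semidefinite but not definite), so H is neither positive definite, negative definite, nor indefinite. The second-order test alone is inconclusive -> degen.
(Indeed, f is constant along the null direction of H through x*, so x* is not a strict local extremum.)

degen


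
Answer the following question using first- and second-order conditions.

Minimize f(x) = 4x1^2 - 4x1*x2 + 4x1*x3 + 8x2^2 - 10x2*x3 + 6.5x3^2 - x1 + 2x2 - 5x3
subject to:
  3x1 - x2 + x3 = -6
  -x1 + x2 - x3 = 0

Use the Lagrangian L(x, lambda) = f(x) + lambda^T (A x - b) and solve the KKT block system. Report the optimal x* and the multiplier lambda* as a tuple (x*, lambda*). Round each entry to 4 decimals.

Form the Lagrangian:
  L(x, lambda) = (1/2) x^T Q x + c^T x + lambda^T (A x - b)
Stationarity (grad_x L = 0): Q x + c + A^T lambda = 0.
Primal feasibility: A x = b.

This gives the KKT block system:
  [ Q   A^T ] [ x     ]   [-c ]
  [ A    0  ] [ lambda ] = [ b ]

Solving the linear system:
  x*      = (-3, -0.6667, 2.3333)
  lambda* = (16.5, 36.5)
  f(x*)   = 44.5

x* = (-3, -0.6667, 2.3333), lambda* = (16.5, 36.5)


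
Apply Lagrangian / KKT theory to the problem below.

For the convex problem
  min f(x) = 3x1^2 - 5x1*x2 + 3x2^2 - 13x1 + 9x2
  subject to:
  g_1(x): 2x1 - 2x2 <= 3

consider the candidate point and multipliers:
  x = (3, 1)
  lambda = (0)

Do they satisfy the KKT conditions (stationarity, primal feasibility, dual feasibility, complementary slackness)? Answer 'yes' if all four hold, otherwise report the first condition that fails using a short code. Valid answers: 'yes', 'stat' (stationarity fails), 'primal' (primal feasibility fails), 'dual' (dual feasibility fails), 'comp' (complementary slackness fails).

Gradient of f: grad f(x) = Q x + c = (0, 0)
Constraint values g_i(x) = a_i^T x - b_i:
  g_1((3, 1)) = 1
Stationarity residual: grad f(x) + sum_i lambda_i a_i = (0, 0)
  -> stationarity OK
Primal feasibility (all g_i <= 0): FAILS
Dual feasibility (all lambda_i >= 0): OK
Complementary slackness (lambda_i * g_i(x) = 0 for all i): OK

Verdict: the first failing condition is primal_feasibility -> primal.

primal


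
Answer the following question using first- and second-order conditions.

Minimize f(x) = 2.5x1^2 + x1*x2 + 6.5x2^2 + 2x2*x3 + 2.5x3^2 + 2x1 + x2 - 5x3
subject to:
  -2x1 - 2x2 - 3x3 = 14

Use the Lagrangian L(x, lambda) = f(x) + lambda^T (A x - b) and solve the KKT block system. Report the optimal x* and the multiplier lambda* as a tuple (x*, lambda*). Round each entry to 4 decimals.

Form the Lagrangian:
  L(x, lambda) = (1/2) x^T Q x + c^T x + lambda^T (A x - b)
Stationarity (grad_x L = 0): Q x + c + A^T lambda = 0.
Primal feasibility: A x = b.

This gives the KKT block system:
  [ Q   A^T ] [ x     ]   [-c ]
  [ A    0  ] [ lambda ] = [ b ]

Solving the linear system:
  x*      = (-2.7819, -0.4222, -2.5306)
  lambda* = (-6.1658)
  f(x*)   = 46.4943

x* = (-2.7819, -0.4222, -2.5306), lambda* = (-6.1658)


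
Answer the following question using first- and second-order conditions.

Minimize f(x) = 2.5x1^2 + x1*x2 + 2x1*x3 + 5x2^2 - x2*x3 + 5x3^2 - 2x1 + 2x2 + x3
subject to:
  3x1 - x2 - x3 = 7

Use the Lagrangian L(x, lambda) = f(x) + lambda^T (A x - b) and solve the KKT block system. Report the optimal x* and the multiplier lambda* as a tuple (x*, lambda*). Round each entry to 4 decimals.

Form the Lagrangian:
  L(x, lambda) = (1/2) x^T Q x + c^T x + lambda^T (A x - b)
Stationarity (grad_x L = 0): Q x + c + A^T lambda = 0.
Primal feasibility: A x = b.

This gives the KKT block system:
  [ Q   A^T ] [ x     ]   [-c ]
  [ A    0  ] [ lambda ] = [ b ]

Solving the linear system:
  x*      = (1.8815, -0.6377, -0.7179)
  lambda* = (-1.778)
  f(x*)   = 3.3447

x* = (1.8815, -0.6377, -0.7179), lambda* = (-1.778)


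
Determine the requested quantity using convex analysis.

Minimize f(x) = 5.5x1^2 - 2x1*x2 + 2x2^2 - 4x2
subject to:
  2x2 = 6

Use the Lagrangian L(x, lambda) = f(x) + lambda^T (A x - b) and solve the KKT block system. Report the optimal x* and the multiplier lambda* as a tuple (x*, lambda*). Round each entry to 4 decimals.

Form the Lagrangian:
  L(x, lambda) = (1/2) x^T Q x + c^T x + lambda^T (A x - b)
Stationarity (grad_x L = 0): Q x + c + A^T lambda = 0.
Primal feasibility: A x = b.

This gives the KKT block system:
  [ Q   A^T ] [ x     ]   [-c ]
  [ A    0  ] [ lambda ] = [ b ]

Solving the linear system:
  x*      = (0.5455, 3)
  lambda* = (-3.4545)
  f(x*)   = 4.3636

x* = (0.5455, 3), lambda* = (-3.4545)


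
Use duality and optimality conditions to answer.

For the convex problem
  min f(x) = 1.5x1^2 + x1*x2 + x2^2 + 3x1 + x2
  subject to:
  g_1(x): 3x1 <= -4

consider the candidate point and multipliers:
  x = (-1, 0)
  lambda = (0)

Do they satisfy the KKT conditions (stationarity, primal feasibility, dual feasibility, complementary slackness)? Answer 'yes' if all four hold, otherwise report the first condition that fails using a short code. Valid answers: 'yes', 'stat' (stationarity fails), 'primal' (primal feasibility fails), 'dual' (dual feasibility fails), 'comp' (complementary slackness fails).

Gradient of f: grad f(x) = Q x + c = (0, 0)
Constraint values g_i(x) = a_i^T x - b_i:
  g_1((-1, 0)) = 1
Stationarity residual: grad f(x) + sum_i lambda_i a_i = (0, 0)
  -> stationarity OK
Primal feasibility (all g_i <= 0): FAILS
Dual feasibility (all lambda_i >= 0): OK
Complementary slackness (lambda_i * g_i(x) = 0 for all i): OK

Verdict: the first failing condition is primal_feasibility -> primal.

primal


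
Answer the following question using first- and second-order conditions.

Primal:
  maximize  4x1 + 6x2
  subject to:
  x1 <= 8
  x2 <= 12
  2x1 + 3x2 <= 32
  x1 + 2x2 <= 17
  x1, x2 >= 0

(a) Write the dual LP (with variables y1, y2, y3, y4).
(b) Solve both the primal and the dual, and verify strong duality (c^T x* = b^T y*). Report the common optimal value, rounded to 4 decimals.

The standard primal-dual pair for 'max c^T x s.t. A x <= b, x >= 0' is:
  Dual:  min b^T y  s.t.  A^T y >= c,  y >= 0.

So the dual LP is:
  minimize  8y1 + 12y2 + 32y3 + 17y4
  subject to:
    y1 + 2y3 + y4 >= 4
    y2 + 3y3 + 2y4 >= 6
    y1, y2, y3, y4 >= 0

Solving the primal: x* = (8, 4.5).
  primal value c^T x* = 59.
Solving the dual: y* = (1, 0, 0, 3).
  dual value b^T y* = 59.
Strong duality: c^T x* = b^T y*. Confirmed.

59


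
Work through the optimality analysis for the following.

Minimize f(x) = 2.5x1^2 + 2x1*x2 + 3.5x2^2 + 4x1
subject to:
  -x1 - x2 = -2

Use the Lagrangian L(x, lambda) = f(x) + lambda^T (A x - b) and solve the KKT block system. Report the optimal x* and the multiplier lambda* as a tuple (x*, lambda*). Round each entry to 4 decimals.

Form the Lagrangian:
  L(x, lambda) = (1/2) x^T Q x + c^T x + lambda^T (A x - b)
Stationarity (grad_x L = 0): Q x + c + A^T lambda = 0.
Primal feasibility: A x = b.

This gives the KKT block system:
  [ Q   A^T ] [ x     ]   [-c ]
  [ A    0  ] [ lambda ] = [ b ]

Solving the linear system:
  x*      = (0.75, 1.25)
  lambda* = (10.25)
  f(x*)   = 11.75

x* = (0.75, 1.25), lambda* = (10.25)


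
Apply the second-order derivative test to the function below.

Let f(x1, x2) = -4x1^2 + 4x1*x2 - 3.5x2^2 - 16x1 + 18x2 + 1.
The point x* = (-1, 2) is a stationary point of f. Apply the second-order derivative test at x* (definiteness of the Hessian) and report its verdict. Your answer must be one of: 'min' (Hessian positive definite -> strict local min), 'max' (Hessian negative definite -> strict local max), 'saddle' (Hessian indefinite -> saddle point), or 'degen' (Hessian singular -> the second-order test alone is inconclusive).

Compute the Hessian H = grad^2 f:
  H = [[-8, 4], [4, -7]]
Verify stationarity: grad f(x*) = H x* + g = (0, 0).
Eigenvalues of H: -11.5311, -3.4689.
Both eigenvalues < 0, so H is negative definite -> x* is a strict local max.

max


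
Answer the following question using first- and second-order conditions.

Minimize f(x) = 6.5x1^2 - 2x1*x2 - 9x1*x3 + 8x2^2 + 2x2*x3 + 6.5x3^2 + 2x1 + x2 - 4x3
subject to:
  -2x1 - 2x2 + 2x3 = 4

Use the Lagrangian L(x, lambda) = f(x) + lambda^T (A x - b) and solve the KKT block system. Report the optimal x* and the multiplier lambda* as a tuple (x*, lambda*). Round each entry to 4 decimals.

Form the Lagrangian:
  L(x, lambda) = (1/2) x^T Q x + c^T x + lambda^T (A x - b)
Stationarity (grad_x L = 0): Q x + c + A^T lambda = 0.
Primal feasibility: A x = b.

This gives the KKT block system:
  [ Q   A^T ] [ x     ]   [-c ]
  [ A    0  ] [ lambda ] = [ b ]

Solving the linear system:
  x*      = (-0.3629, -0.7742, 0.8629)
  lambda* = (-4.4677)
  f(x*)   = 6.4597

x* = (-0.3629, -0.7742, 0.8629), lambda* = (-4.4677)


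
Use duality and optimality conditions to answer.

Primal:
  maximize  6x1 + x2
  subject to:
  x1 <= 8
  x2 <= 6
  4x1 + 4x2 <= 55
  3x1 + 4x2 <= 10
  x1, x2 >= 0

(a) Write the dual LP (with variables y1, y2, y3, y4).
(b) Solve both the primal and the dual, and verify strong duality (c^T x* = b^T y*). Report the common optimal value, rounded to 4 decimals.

The standard primal-dual pair for 'max c^T x s.t. A x <= b, x >= 0' is:
  Dual:  min b^T y  s.t.  A^T y >= c,  y >= 0.

So the dual LP is:
  minimize  8y1 + 6y2 + 55y3 + 10y4
  subject to:
    y1 + 4y3 + 3y4 >= 6
    y2 + 4y3 + 4y4 >= 1
    y1, y2, y3, y4 >= 0

Solving the primal: x* = (3.3333, 0).
  primal value c^T x* = 20.
Solving the dual: y* = (0, 0, 0, 2).
  dual value b^T y* = 20.
Strong duality: c^T x* = b^T y*. Confirmed.

20


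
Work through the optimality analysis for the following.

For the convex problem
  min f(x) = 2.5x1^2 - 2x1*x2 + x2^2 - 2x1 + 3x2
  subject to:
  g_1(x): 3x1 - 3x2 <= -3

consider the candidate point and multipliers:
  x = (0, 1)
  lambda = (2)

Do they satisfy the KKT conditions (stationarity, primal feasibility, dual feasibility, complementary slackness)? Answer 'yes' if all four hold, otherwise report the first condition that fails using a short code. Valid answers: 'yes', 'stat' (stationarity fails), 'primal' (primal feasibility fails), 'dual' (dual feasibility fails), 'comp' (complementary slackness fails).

Gradient of f: grad f(x) = Q x + c = (-4, 5)
Constraint values g_i(x) = a_i^T x - b_i:
  g_1((0, 1)) = 0
Stationarity residual: grad f(x) + sum_i lambda_i a_i = (2, -1)
  -> stationarity FAILS
Primal feasibility (all g_i <= 0): OK
Dual feasibility (all lambda_i >= 0): OK
Complementary slackness (lambda_i * g_i(x) = 0 for all i): OK

Verdict: the first failing condition is stationarity -> stat.

stat


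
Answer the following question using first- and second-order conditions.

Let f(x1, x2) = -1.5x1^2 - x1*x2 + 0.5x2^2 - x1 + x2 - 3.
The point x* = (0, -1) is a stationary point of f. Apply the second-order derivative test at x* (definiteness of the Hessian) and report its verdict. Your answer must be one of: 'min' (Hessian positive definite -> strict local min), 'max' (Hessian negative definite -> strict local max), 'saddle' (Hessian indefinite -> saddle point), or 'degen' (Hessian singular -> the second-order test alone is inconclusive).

Compute the Hessian H = grad^2 f:
  H = [[-3, -1], [-1, 1]]
Verify stationarity: grad f(x*) = H x* + g = (0, 0).
Eigenvalues of H: -3.2361, 1.2361.
Eigenvalues have mixed signs, so H is indefinite -> x* is a saddle point.

saddle


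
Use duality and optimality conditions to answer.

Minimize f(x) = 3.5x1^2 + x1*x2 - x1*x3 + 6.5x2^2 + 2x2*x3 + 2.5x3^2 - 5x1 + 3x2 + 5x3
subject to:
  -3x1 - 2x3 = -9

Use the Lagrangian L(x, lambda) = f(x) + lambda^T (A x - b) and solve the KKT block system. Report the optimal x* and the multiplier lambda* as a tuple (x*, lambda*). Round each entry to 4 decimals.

Form the Lagrangian:
  L(x, lambda) = (1/2) x^T Q x + c^T x + lambda^T (A x - b)
Stationarity (grad_x L = 0): Q x + c + A^T lambda = 0.
Primal feasibility: A x = b.

This gives the KKT block system:
  [ Q   A^T ] [ x     ]   [-c ]
  [ A    0  ] [ lambda ] = [ b ]

Solving the linear system:
  x*      = (2.3352, -0.5638, 0.9972)
  lambda* = (3.2617)
  f(x*)   = 10.4871

x* = (2.3352, -0.5638, 0.9972), lambda* = (3.2617)


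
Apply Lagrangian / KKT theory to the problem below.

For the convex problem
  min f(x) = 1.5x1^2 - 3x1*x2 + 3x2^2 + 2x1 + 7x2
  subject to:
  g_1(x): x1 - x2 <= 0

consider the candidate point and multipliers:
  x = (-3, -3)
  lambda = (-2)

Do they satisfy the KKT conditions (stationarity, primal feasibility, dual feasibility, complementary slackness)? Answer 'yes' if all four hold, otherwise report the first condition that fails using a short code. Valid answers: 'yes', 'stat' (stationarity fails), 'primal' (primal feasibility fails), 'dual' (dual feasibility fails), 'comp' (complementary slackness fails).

Gradient of f: grad f(x) = Q x + c = (2, -2)
Constraint values g_i(x) = a_i^T x - b_i:
  g_1((-3, -3)) = 0
Stationarity residual: grad f(x) + sum_i lambda_i a_i = (0, 0)
  -> stationarity OK
Primal feasibility (all g_i <= 0): OK
Dual feasibility (all lambda_i >= 0): FAILS
Complementary slackness (lambda_i * g_i(x) = 0 for all i): OK

Verdict: the first failing condition is dual_feasibility -> dual.

dual


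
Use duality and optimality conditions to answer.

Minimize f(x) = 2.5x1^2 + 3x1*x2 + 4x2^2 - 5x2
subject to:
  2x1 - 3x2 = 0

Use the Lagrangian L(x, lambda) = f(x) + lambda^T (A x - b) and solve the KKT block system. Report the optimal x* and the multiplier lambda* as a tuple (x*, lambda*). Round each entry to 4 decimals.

Form the Lagrangian:
  L(x, lambda) = (1/2) x^T Q x + c^T x + lambda^T (A x - b)
Stationarity (grad_x L = 0): Q x + c + A^T lambda = 0.
Primal feasibility: A x = b.

This gives the KKT block system:
  [ Q   A^T ] [ x     ]   [-c ]
  [ A    0  ] [ lambda ] = [ b ]

Solving the linear system:
  x*      = (0.2655, 0.177)
  lambda* = (-0.9292)
  f(x*)   = -0.4425

x* = (0.2655, 0.177), lambda* = (-0.9292)


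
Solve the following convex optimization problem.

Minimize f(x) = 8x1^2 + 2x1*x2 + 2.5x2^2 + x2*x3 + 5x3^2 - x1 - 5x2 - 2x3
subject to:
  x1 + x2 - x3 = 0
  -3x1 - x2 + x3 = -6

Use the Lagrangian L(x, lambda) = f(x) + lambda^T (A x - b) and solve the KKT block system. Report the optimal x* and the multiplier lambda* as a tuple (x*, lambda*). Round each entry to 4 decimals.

Form the Lagrangian:
  L(x, lambda) = (1/2) x^T Q x + c^T x + lambda^T (A x - b)
Stationarity (grad_x L = 0): Q x + c + A^T lambda = 0.
Primal feasibility: A x = b.

This gives the KKT block system:
  [ Q   A^T ] [ x     ]   [-c ]
  [ A    0  ] [ lambda ] = [ b ]

Solving the linear system:
  x*      = (3, -1.8824, 1.1176)
  lambda* = (32.5588, 25.2647)
  f(x*)   = 77.8824

x* = (3, -1.8824, 1.1176), lambda* = (32.5588, 25.2647)


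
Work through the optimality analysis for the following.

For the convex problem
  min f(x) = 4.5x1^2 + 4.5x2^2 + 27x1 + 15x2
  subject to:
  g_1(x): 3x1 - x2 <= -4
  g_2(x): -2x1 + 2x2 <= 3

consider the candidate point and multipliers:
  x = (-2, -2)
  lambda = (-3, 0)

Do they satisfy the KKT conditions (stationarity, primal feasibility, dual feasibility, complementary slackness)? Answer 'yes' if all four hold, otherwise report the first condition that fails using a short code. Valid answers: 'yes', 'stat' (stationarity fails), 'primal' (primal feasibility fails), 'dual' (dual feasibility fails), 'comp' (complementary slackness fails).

Gradient of f: grad f(x) = Q x + c = (9, -3)
Constraint values g_i(x) = a_i^T x - b_i:
  g_1((-2, -2)) = 0
  g_2((-2, -2)) = -3
Stationarity residual: grad f(x) + sum_i lambda_i a_i = (0, 0)
  -> stationarity OK
Primal feasibility (all g_i <= 0): OK
Dual feasibility (all lambda_i >= 0): FAILS
Complementary slackness (lambda_i * g_i(x) = 0 for all i): OK

Verdict: the first failing condition is dual_feasibility -> dual.

dual


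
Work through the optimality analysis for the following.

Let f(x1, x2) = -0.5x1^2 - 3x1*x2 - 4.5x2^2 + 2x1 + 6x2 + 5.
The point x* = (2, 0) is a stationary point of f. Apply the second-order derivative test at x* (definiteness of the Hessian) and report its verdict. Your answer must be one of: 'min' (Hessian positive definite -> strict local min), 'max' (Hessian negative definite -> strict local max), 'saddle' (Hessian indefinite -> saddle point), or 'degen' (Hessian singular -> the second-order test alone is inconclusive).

Compute the Hessian H = grad^2 f:
  H = [[-1, -3], [-3, -9]]
Verify stationarity: grad f(x*) = H x* + g = (0, 0).
Eigenvalues of H: -10, 0.
H has a zero eigenvalue (singular; negative semidefinite but not definite), so H is neither positive definite, negative definite, nor indefinite. The second-order test alone is inconclusive -> degen.
(Indeed, f is constant along the null direction of H through x*, so x* is not a strict local extremum.)

degen


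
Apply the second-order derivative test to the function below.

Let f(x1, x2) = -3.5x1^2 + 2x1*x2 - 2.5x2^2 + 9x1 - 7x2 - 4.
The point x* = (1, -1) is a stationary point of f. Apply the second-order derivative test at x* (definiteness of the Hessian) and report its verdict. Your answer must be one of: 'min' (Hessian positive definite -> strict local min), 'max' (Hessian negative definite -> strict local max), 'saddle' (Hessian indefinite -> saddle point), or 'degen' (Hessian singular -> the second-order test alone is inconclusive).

Compute the Hessian H = grad^2 f:
  H = [[-7, 2], [2, -5]]
Verify stationarity: grad f(x*) = H x* + g = (0, 0).
Eigenvalues of H: -8.2361, -3.7639.
Both eigenvalues < 0, so H is negative definite -> x* is a strict local max.

max


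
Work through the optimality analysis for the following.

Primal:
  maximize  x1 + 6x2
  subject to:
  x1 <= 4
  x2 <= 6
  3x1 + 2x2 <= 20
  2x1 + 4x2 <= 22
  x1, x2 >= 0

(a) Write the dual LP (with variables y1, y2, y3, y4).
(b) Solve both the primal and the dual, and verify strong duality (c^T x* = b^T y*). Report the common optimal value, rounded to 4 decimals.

The standard primal-dual pair for 'max c^T x s.t. A x <= b, x >= 0' is:
  Dual:  min b^T y  s.t.  A^T y >= c,  y >= 0.

So the dual LP is:
  minimize  4y1 + 6y2 + 20y3 + 22y4
  subject to:
    y1 + 3y3 + 2y4 >= 1
    y2 + 2y3 + 4y4 >= 6
    y1, y2, y3, y4 >= 0

Solving the primal: x* = (0, 5.5).
  primal value c^T x* = 33.
Solving the dual: y* = (0, 0, 0, 1.5).
  dual value b^T y* = 33.
Strong duality: c^T x* = b^T y*. Confirmed.

33


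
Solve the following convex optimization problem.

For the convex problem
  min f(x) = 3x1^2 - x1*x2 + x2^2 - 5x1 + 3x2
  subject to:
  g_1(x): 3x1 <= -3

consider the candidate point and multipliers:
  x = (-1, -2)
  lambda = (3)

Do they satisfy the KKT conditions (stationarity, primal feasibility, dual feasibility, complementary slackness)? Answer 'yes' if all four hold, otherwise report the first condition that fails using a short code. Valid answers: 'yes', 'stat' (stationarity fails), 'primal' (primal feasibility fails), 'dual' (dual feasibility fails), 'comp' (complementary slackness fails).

Gradient of f: grad f(x) = Q x + c = (-9, 0)
Constraint values g_i(x) = a_i^T x - b_i:
  g_1((-1, -2)) = 0
Stationarity residual: grad f(x) + sum_i lambda_i a_i = (0, 0)
  -> stationarity OK
Primal feasibility (all g_i <= 0): OK
Dual feasibility (all lambda_i >= 0): OK
Complementary slackness (lambda_i * g_i(x) = 0 for all i): OK

Verdict: yes, KKT holds.

yes


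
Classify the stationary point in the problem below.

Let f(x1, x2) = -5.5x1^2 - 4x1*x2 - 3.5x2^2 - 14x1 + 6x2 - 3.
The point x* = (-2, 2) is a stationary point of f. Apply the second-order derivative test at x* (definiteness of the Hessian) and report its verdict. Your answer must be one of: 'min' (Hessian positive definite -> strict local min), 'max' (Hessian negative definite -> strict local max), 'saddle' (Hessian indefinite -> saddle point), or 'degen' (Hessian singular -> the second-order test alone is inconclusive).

Compute the Hessian H = grad^2 f:
  H = [[-11, -4], [-4, -7]]
Verify stationarity: grad f(x*) = H x* + g = (0, 0).
Eigenvalues of H: -13.4721, -4.5279.
Both eigenvalues < 0, so H is negative definite -> x* is a strict local max.

max


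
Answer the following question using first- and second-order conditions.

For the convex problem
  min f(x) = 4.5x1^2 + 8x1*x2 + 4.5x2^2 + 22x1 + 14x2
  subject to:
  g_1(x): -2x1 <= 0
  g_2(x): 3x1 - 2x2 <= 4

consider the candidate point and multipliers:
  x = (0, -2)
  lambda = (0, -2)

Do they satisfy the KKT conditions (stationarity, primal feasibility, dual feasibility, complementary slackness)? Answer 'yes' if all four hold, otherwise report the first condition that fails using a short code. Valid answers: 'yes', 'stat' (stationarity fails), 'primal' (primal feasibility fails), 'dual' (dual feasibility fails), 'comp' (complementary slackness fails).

Gradient of f: grad f(x) = Q x + c = (6, -4)
Constraint values g_i(x) = a_i^T x - b_i:
  g_1((0, -2)) = 0
  g_2((0, -2)) = 0
Stationarity residual: grad f(x) + sum_i lambda_i a_i = (0, 0)
  -> stationarity OK
Primal feasibility (all g_i <= 0): OK
Dual feasibility (all lambda_i >= 0): FAILS
Complementary slackness (lambda_i * g_i(x) = 0 for all i): OK

Verdict: the first failing condition is dual_feasibility -> dual.

dual


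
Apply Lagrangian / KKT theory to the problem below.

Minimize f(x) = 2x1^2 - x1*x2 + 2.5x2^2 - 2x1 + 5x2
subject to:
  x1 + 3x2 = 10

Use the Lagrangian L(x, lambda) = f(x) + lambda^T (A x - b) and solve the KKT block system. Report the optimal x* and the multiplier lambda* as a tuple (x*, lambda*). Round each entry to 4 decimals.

Form the Lagrangian:
  L(x, lambda) = (1/2) x^T Q x + c^T x + lambda^T (A x - b)
Stationarity (grad_x L = 0): Q x + c + A^T lambda = 0.
Primal feasibility: A x = b.

This gives the KKT block system:
  [ Q   A^T ] [ x     ]   [-c ]
  [ A    0  ] [ lambda ] = [ b ]

Solving the linear system:
  x*      = (2.4043, 2.5319)
  lambda* = (-5.0851)
  f(x*)   = 29.3511

x* = (2.4043, 2.5319), lambda* = (-5.0851)


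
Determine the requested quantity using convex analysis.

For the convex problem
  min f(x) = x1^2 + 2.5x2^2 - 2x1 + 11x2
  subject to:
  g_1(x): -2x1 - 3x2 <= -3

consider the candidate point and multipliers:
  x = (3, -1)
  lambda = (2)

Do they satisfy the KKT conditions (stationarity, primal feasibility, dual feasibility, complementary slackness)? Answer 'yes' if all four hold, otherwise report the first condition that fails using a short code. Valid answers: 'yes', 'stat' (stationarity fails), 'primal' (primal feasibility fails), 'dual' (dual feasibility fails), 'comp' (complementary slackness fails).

Gradient of f: grad f(x) = Q x + c = (4, 6)
Constraint values g_i(x) = a_i^T x - b_i:
  g_1((3, -1)) = 0
Stationarity residual: grad f(x) + sum_i lambda_i a_i = (0, 0)
  -> stationarity OK
Primal feasibility (all g_i <= 0): OK
Dual feasibility (all lambda_i >= 0): OK
Complementary slackness (lambda_i * g_i(x) = 0 for all i): OK

Verdict: yes, KKT holds.

yes


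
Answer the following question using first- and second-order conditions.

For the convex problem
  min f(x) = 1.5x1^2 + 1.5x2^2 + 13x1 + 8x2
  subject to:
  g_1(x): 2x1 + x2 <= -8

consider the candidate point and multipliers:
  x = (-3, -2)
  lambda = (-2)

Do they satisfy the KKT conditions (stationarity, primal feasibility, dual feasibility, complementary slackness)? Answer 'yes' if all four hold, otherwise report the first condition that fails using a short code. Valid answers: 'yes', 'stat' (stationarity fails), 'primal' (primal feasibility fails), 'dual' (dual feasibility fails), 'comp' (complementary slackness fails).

Gradient of f: grad f(x) = Q x + c = (4, 2)
Constraint values g_i(x) = a_i^T x - b_i:
  g_1((-3, -2)) = 0
Stationarity residual: grad f(x) + sum_i lambda_i a_i = (0, 0)
  -> stationarity OK
Primal feasibility (all g_i <= 0): OK
Dual feasibility (all lambda_i >= 0): FAILS
Complementary slackness (lambda_i * g_i(x) = 0 for all i): OK

Verdict: the first failing condition is dual_feasibility -> dual.

dual


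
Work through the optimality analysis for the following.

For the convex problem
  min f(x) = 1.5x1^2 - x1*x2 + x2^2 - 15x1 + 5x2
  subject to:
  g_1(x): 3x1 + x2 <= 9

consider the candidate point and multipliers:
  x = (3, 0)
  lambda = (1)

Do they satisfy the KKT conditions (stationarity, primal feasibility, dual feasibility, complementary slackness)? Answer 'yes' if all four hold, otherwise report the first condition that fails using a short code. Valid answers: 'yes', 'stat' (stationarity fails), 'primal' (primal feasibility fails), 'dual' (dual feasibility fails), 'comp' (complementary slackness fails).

Gradient of f: grad f(x) = Q x + c = (-6, 2)
Constraint values g_i(x) = a_i^T x - b_i:
  g_1((3, 0)) = 0
Stationarity residual: grad f(x) + sum_i lambda_i a_i = (-3, 3)
  -> stationarity FAILS
Primal feasibility (all g_i <= 0): OK
Dual feasibility (all lambda_i >= 0): OK
Complementary slackness (lambda_i * g_i(x) = 0 for all i): OK

Verdict: the first failing condition is stationarity -> stat.

stat


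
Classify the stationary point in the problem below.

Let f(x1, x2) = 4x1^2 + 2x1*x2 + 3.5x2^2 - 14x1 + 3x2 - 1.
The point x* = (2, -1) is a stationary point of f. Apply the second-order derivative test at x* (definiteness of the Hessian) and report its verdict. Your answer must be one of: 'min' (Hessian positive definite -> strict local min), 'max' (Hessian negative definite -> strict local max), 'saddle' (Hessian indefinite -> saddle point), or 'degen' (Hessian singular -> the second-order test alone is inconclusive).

Compute the Hessian H = grad^2 f:
  H = [[8, 2], [2, 7]]
Verify stationarity: grad f(x*) = H x* + g = (0, 0).
Eigenvalues of H: 5.4384, 9.5616.
Both eigenvalues > 0, so H is positive definite -> x* is a strict local min.

min


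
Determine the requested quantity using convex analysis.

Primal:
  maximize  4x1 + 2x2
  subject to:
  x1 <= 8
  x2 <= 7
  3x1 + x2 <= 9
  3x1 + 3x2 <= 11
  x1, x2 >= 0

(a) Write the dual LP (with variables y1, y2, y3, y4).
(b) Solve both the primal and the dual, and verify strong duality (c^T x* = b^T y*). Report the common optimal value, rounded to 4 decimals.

The standard primal-dual pair for 'max c^T x s.t. A x <= b, x >= 0' is:
  Dual:  min b^T y  s.t.  A^T y >= c,  y >= 0.

So the dual LP is:
  minimize  8y1 + 7y2 + 9y3 + 11y4
  subject to:
    y1 + 3y3 + 3y4 >= 4
    y2 + y3 + 3y4 >= 2
    y1, y2, y3, y4 >= 0

Solving the primal: x* = (2.6667, 1).
  primal value c^T x* = 12.6667.
Solving the dual: y* = (0, 0, 1, 0.3333).
  dual value b^T y* = 12.6667.
Strong duality: c^T x* = b^T y*. Confirmed.

12.6667


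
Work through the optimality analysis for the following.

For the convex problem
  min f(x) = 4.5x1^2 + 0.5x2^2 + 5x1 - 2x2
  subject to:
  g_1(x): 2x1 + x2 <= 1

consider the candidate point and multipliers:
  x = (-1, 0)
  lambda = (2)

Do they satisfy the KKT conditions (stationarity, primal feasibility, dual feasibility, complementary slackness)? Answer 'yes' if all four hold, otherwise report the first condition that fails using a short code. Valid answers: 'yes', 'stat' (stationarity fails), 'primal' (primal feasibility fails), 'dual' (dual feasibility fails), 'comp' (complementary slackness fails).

Gradient of f: grad f(x) = Q x + c = (-4, -2)
Constraint values g_i(x) = a_i^T x - b_i:
  g_1((-1, 0)) = -3
Stationarity residual: grad f(x) + sum_i lambda_i a_i = (0, 0)
  -> stationarity OK
Primal feasibility (all g_i <= 0): OK
Dual feasibility (all lambda_i >= 0): OK
Complementary slackness (lambda_i * g_i(x) = 0 for all i): FAILS

Verdict: the first failing condition is complementary_slackness -> comp.

comp


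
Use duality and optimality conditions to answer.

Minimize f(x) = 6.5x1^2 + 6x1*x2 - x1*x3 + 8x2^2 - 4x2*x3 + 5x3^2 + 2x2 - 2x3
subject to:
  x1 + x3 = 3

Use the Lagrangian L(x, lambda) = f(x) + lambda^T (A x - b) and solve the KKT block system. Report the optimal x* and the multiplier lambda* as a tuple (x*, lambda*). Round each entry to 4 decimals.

Form the Lagrangian:
  L(x, lambda) = (1/2) x^T Q x + c^T x + lambda^T (A x - b)
Stationarity (grad_x L = 0): Q x + c + A^T lambda = 0.
Primal feasibility: A x = b.

This gives the KKT block system:
  [ Q   A^T ] [ x     ]   [-c ]
  [ A    0  ] [ lambda ] = [ b ]

Solving the linear system:
  x*      = (1.32, -0.2, 1.68)
  lambda* = (-14.28)
  f(x*)   = 19.54

x* = (1.32, -0.2, 1.68), lambda* = (-14.28)


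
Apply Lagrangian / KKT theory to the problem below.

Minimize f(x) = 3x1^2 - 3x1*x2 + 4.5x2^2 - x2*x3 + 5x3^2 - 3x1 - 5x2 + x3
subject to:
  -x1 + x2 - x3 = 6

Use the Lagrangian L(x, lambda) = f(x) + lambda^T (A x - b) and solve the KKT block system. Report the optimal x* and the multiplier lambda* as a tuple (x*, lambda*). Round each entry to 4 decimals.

Form the Lagrangian:
  L(x, lambda) = (1/2) x^T Q x + c^T x + lambda^T (A x - b)
Stationarity (grad_x L = 0): Q x + c + A^T lambda = 0.
Primal feasibility: A x = b.

This gives the KKT block system:
  [ Q   A^T ] [ x     ]   [-c ]
  [ A    0  ] [ lambda ] = [ b ]

Solving the linear system:
  x*      = (-2, 2, -2)
  lambda* = (-21)
  f(x*)   = 60

x* = (-2, 2, -2), lambda* = (-21)


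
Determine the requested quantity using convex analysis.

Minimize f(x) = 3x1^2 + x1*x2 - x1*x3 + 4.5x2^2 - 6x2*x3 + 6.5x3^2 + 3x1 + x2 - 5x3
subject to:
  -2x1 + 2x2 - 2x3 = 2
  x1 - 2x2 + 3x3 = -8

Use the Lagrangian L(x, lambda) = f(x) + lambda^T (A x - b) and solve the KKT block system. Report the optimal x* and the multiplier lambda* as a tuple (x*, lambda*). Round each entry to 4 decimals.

Form the Lagrangian:
  L(x, lambda) = (1/2) x^T Q x + c^T x + lambda^T (A x - b)
Stationarity (grad_x L = 0): Q x + c + A^T lambda = 0.
Primal feasibility: A x = b.

This gives the KKT block system:
  [ Q   A^T ] [ x     ]   [-c ]
  [ A    0  ] [ lambda ] = [ b ]

Solving the linear system:
  x*      = (1.9697, -1.0606, -4.0303)
  lambda* = (26.5909, 35.3939)
  f(x*)   = 127.4848

x* = (1.9697, -1.0606, -4.0303), lambda* = (26.5909, 35.3939)


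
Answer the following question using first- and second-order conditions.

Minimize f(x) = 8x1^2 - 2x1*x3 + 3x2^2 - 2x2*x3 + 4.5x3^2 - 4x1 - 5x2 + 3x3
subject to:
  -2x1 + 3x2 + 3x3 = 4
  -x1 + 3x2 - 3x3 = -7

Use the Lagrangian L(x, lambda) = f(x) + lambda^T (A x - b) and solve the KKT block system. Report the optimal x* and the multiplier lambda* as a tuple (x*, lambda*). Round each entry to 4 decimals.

Form the Lagrangian:
  L(x, lambda) = (1/2) x^T Q x + c^T x + lambda^T (A x - b)
Stationarity (grad_x L = 0): Q x + c + A^T lambda = 0.
Primal feasibility: A x = b.

This gives the KKT block system:
  [ Q   A^T ] [ x     ]   [-c ]
  [ A    0  ] [ lambda ] = [ b ]

Solving the linear system:
  x*      = (0.602, -0.199, 1.9337)
  lambda* = (-1.5893, 4.9431)
  f(x*)   = 22.6733

x* = (0.602, -0.199, 1.9337), lambda* = (-1.5893, 4.9431)


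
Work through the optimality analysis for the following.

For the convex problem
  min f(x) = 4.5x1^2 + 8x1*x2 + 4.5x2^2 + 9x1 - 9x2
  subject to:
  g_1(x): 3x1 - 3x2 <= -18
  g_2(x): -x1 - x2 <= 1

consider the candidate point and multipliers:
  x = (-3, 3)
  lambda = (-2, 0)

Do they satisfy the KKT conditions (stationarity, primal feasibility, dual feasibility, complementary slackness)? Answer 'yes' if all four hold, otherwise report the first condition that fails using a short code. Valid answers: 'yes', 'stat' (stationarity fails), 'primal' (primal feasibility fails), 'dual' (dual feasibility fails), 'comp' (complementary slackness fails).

Gradient of f: grad f(x) = Q x + c = (6, -6)
Constraint values g_i(x) = a_i^T x - b_i:
  g_1((-3, 3)) = 0
  g_2((-3, 3)) = -1
Stationarity residual: grad f(x) + sum_i lambda_i a_i = (0, 0)
  -> stationarity OK
Primal feasibility (all g_i <= 0): OK
Dual feasibility (all lambda_i >= 0): FAILS
Complementary slackness (lambda_i * g_i(x) = 0 for all i): OK

Verdict: the first failing condition is dual_feasibility -> dual.

dual


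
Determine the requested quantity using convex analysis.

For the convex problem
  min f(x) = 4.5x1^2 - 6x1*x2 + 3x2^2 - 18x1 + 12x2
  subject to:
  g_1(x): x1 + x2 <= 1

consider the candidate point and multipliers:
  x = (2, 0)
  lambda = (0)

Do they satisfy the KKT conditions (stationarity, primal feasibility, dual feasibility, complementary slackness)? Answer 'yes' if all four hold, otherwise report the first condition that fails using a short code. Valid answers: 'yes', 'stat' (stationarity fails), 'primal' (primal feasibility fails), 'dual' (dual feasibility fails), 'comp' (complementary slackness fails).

Gradient of f: grad f(x) = Q x + c = (0, 0)
Constraint values g_i(x) = a_i^T x - b_i:
  g_1((2, 0)) = 1
Stationarity residual: grad f(x) + sum_i lambda_i a_i = (0, 0)
  -> stationarity OK
Primal feasibility (all g_i <= 0): FAILS
Dual feasibility (all lambda_i >= 0): OK
Complementary slackness (lambda_i * g_i(x) = 0 for all i): OK

Verdict: the first failing condition is primal_feasibility -> primal.

primal


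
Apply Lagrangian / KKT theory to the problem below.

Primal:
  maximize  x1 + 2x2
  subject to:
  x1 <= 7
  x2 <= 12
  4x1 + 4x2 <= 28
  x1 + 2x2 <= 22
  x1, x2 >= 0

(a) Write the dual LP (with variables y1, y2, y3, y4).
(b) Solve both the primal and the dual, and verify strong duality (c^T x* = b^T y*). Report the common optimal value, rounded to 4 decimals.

The standard primal-dual pair for 'max c^T x s.t. A x <= b, x >= 0' is:
  Dual:  min b^T y  s.t.  A^T y >= c,  y >= 0.

So the dual LP is:
  minimize  7y1 + 12y2 + 28y3 + 22y4
  subject to:
    y1 + 4y3 + y4 >= 1
    y2 + 4y3 + 2y4 >= 2
    y1, y2, y3, y4 >= 0

Solving the primal: x* = (0, 7).
  primal value c^T x* = 14.
Solving the dual: y* = (0, 0, 0.5, 0).
  dual value b^T y* = 14.
Strong duality: c^T x* = b^T y*. Confirmed.

14
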